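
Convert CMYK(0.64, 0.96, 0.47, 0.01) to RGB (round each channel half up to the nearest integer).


R = 255 × (1-C) × (1-K) = 255 × 0.36 × 0.99 = 90.882 → 91
G = 255 × (1-M) × (1-K) = 255 × 0.04 × 0.99 = 10.098 → 10
B = 255 × (1-Y) × (1-K) = 255 × 0.53 × 0.99 = 133.7985 → 134
= RGB(91, 10, 134)


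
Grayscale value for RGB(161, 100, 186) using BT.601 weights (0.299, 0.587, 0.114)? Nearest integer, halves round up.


Gray = 0.299×R + 0.587×G + 0.114×B
Gray = 0.299×161 + 0.587×100 + 0.114×186
Gray = 48.139 + 58.700 + 21.204
Gray = 128.043 → round half up → 128
Gray = 128


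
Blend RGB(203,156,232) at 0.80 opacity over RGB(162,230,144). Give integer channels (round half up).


C = α×F + (1-α)×B, with 1-α = 0.20
R: 0.80×203 + 0.20×162 = 162.40 + 32.40 = 194.80 → 195
G: 0.80×156 + 0.20×230 = 124.80 + 46.00 = 170.80 → 171
B: 0.80×232 + 0.20×144 = 185.60 + 28.80 = 214.40 → 214
= RGB(195, 171, 214)


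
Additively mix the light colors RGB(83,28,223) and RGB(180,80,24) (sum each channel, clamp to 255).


Additive: each channel = min(255, C₁+C₂)
R: 83+180 = 263 → 255
G: 28+80 = 108 → 108
B: 223+24 = 247 → 247
= RGB(255, 108, 247)


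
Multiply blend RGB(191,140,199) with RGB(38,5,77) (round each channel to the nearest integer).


Multiply: C = A×B/255, rounded to nearest integer
R: 191×38/255 = 7258/255 ≈ 28.463 → 28
G: 140×5/255 = 700/255 ≈ 2.745 → 3
B: 199×77/255 = 15323/255 ≈ 60.090 → 60
= RGB(28, 3, 60)


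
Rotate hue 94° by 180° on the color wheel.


New hue = (H + rotation) mod 360
New hue = (94 + 180) mod 360
= 274 mod 360
= 274°


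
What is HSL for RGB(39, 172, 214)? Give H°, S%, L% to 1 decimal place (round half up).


Normalize: R'=39/255≈0.1529, G'=172/255≈0.6745, B'=214/255≈0.8392
Max=214/255, Min=39/255, Δ=Max-Min=175/255
L = (Max+Min)/2 = (214+39)/510 = 253/510 = 0.49607… → L = 49.6%
L ≤ 0.5 → S = Δ/(Max+Min) = 175/(214+39) = 175/253 = 0.69169… → S = 69.2%
(the 1/255 factors cancel in S and H, so raw channel differences can be used)
Max is B' → H = 60 × ((R-G)/Δ + 4) = 60 × ((39-172)/175 + 4)
  -133/175 + 4 = -0.76 + 4 = 3.24
  H = 60 × 3.24 = 194.4° → H = 194.4°
= HSL(194.4°, 69.2%, 49.6%)


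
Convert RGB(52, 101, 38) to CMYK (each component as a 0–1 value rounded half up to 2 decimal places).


R'=52/255≈0.2039, G'=101/255≈0.3961, B'=38/255≈0.1490
K = 1 - max(R',G',B') = 1 - 101/255 = 154/255 = 0.60392… → 0.60
(1-R'-K)/(1-K) simplifies to (max-R)/max with max = 101:
C = (101-52)/101 = 49/101 = 0.48514… → 0.49
M = (101-101)/101 = 0/101 = 0 → 0.00
Y = (101-38)/101 = 63/101 = 0.62376… → 0.62
= CMYK(0.49, 0.00, 0.62, 0.60)


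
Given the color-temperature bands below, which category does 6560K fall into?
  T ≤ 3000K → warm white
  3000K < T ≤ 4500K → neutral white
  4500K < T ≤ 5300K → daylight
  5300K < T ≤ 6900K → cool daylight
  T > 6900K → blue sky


Temperature: 6560K
5300K < 6560K ≤ 6900K → cool daylight
Classification: cool daylight


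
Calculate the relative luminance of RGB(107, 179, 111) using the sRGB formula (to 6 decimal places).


Linearize each channel (sRGB transfer function): c = v/255; c_lin = c/12.92 if c ≤ 0.04045, else ((c+0.055)/1.055)^2.4
  R: 107/255 ≈ 0.419608 > 0.04045 → ((0.419608+0.055)/1.055)^2.4 ≈ 0.147027
  G: 179/255 ≈ 0.701961 > 0.04045 → ((0.701961+0.055)/1.055)^2.4 ≈ 0.450786
  B: 111/255 ≈ 0.435294 > 0.04045 → ((0.435294+0.055)/1.055)^2.4 ≈ 0.158961
R_lin = 0.147027, G_lin = 0.450786, B_lin = 0.158961
L = 0.2126×R + 0.7152×G + 0.0722×B
L = 0.2126×0.147027 + 0.7152×0.450786 + 0.0722×0.158961
L ≈ 0.365137


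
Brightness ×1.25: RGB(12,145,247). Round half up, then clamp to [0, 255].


Multiply each channel by 1.25, round half up, clamp to [0, 255]
R: 12×1.25 = 15
G: 145×1.25 = 181.25 → round → 181
B: 247×1.25 = 308.75 → round → 309 → clamp → 255
= RGB(15, 181, 255)


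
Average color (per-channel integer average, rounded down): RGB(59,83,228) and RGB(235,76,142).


Midpoint: each channel = ⌊(C₁+C₂)/2⌋
R: ⌊(59+235)/2⌋ = 147
G: ⌊(83+76)/2⌋ = 79
B: ⌊(228+142)/2⌋ = 185
= RGB(147, 79, 185)


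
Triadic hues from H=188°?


Triadic: equally spaced at 120° intervals
H1 = 188°
H2 = (188 + 120) mod 360 = 308°
H3 = (188 + 240) mod 360 = 68°
Triadic = 188°, 308°, 68°


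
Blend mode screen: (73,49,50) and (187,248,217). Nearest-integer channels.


Screen: C = 255 - (255-A)×(255-B)/255, rounded to nearest integer
R: 255 - (255-73)×(255-187)/255 = 255 - 12376/255 ≈ 255 - 48.533 = 206.467 → 206
G: 255 - (255-49)×(255-248)/255 = 255 - 1442/255 ≈ 255 - 5.655 = 249.345 → 249
B: 255 - (255-50)×(255-217)/255 = 255 - 7790/255 ≈ 255 - 30.549 = 224.451 → 224
= RGB(206, 249, 224)


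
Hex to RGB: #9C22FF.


9C → 156 (R)
22 → 34 (G)
FF → 255 (B)
= RGB(156, 34, 255)


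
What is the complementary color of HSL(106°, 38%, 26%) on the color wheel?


Complement = opposite side of color wheel = hue + 180°
H' = (106 + 180) mod 360 = 286°
S and L unchanged.
= HSL(286°, 38%, 26%)


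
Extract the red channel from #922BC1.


Color: #922BC1
R = 92 = 146
G = 2B = 43
B = C1 = 193
Red = 146


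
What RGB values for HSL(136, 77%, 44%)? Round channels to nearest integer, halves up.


H=136°, S=0.77, L=0.44
C = (1-|2L-1|)×S = (1-|-0.12|)×0.77 = 0.6776
H' = H/60 = 136/60 ≈ 2.2667; X = C×(1-|H' mod 2 - 1|) ≈ 0.1807
m = L - C/2 = 0.44 - 0.3388 = 0.1012
Sector ⌊H'⌋ = 2 → (R',G',B') = (0.0, 0.6776, ≈0.1807)
RGB = ((R'+m)×255, (G'+m)×255, (B'+m)×255) = (25.806, 198.594, 71.8828)
Round half up → RGB(26, 199, 72)


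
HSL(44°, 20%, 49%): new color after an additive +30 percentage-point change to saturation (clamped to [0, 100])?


Original S = 20%
Adjustment = +30 percentage points
New S = 20 + (30) = 50
Clamp to [0, 100] → 50
= HSL(44°, 50%, 49%)


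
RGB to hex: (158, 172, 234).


R = 158 → 9E (hex)
G = 172 → AC (hex)
B = 234 → EA (hex)
Hex = #9EACEA


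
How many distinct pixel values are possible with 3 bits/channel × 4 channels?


Total bits = 3 bits/channel × 4 channels = 12 bits
Distinct pixel values = 2^12
= 4,096 pixel values


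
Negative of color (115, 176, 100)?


Invert: (255-R, 255-G, 255-B)
R: 255-115 = 140
G: 255-176 = 79
B: 255-100 = 155
= RGB(140, 79, 155)


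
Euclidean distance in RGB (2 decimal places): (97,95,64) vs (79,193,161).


d = √[(R₁-R₂)² + (G₁-G₂)² + (B₁-B₂)²]
d = √[(97-79)² + (95-193)² + (64-161)²]
d = √[324 + 9604 + 9409]
d = √19337
d ≈ 139.06


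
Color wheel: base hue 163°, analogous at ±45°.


Base hue: 163°
Left analog: (163 - 45) mod 360 = 118°
Right analog: (163 + 45) mod 360 = 208°
Analogous hues = 118° and 208°


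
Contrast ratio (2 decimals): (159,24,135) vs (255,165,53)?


Linearize each sRGB channel c=v/255: c/12.92 if c ≤ 0.04045 else ((c+0.055)/1.055)^2.4
L = 0.2126×R_lin + 0.7152×G_lin + 0.0722×B_lin
Color 1 (159,24,135):
  R=159: 159/255≈0.6235 > 0.04045 → ((0.6235+0.055)/1.055)^2.4 ≈ 0.34670
  G=24: 24/255≈0.0941 > 0.04045 → ((0.0941+0.055)/1.055)^2.4 ≈ 0.00913
  B=135: 135/255≈0.5294 > 0.04045 → ((0.5294+0.055)/1.055)^2.4 ≈ 0.24228
  L1 = 0.2126×0.34670 + 0.7152×0.00913 + 0.0722×0.24228 ≈ 0.09773
Color 2 (255,165,53):
  R=255: 255/255≈1.0000 > 0.04045 → ((1.0000+0.055)/1.055)^2.4 ≈ 1.00000
  G=165: 165/255≈0.6471 > 0.04045 → ((0.6471+0.055)/1.055)^2.4 ≈ 0.37626
  B=53: 53/255≈0.2078 > 0.04045 → ((0.2078+0.055)/1.055)^2.4 ≈ 0.03560
  L2 = 0.2126×1.00000 + 0.7152×0.37626 + 0.0722×0.03560 ≈ 0.48427
Lighter = 0.48427, Darker = 0.09773
Ratio = (L_lighter + 0.05) / (L_darker + 0.05)
Ratio = (0.48427 + 0.05) / (0.09773 + 0.05) = 0.53427 / 0.14773 ≈ 3.6164
Ratio ≈ 3.62:1


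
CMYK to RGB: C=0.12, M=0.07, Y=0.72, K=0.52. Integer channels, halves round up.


R = 255 × (1-C) × (1-K) = 255 × 0.88 × 0.48 = 107.712 → 108
G = 255 × (1-M) × (1-K) = 255 × 0.93 × 0.48 = 113.832 → 114
B = 255 × (1-Y) × (1-K) = 255 × 0.28 × 0.48 = 34.272 → 34
= RGB(108, 114, 34)


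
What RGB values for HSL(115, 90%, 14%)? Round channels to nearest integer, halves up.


H=115°, S=0.90, L=0.14
C = (1-|2L-1|)×S = (1-|-0.72|)×0.90 = 0.252
H' = H/60 = 115/60 ≈ 1.9167; X = C×(1-|H' mod 2 - 1|) = 0.021
m = L - C/2 = 0.14 - 0.126 = 0.014
Sector ⌊H'⌋ = 1 → (R',G',B') = (0.021, 0.252, 0.0)
RGB = ((R'+m)×255, (G'+m)×255, (B'+m)×255) = (8.925, 67.83, 3.57)
Round half up → RGB(9, 68, 4)


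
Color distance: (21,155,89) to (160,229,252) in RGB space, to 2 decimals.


d = √[(R₁-R₂)² + (G₁-G₂)² + (B₁-B₂)²]
d = √[(21-160)² + (155-229)² + (89-252)²]
d = √[19321 + 5476 + 26569]
d = √51366
d ≈ 226.64


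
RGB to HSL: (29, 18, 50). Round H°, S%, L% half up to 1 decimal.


Normalize: R'=29/255≈0.1137, G'=18/255≈0.0706, B'=50/255≈0.1961
Max=50/255, Min=18/255, Δ=Max-Min=32/255
L = (Max+Min)/2 = (50+18)/510 = 68/510 = 0.13333… → L = 13.3%
L ≤ 0.5 → S = Δ/(Max+Min) = 32/(50+18) = 32/68 = 0.47058… → S = 47.1%
(the 1/255 factors cancel in S and H, so raw channel differences can be used)
Max is B' → H = 60 × ((R-G)/Δ + 4) = 60 × ((29-18)/32 + 4)
  11/32 + 4 = 0.3437… + 4 = 4.3437…
  H = 60 × 4.3437… = 260.625° → H = 260.6°
= HSL(260.6°, 47.1%, 13.3%)


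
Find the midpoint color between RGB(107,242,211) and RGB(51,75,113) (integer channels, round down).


Midpoint: each channel = ⌊(C₁+C₂)/2⌋
R: ⌊(107+51)/2⌋ = 79
G: ⌊(242+75)/2⌋ = 158
B: ⌊(211+113)/2⌋ = 162
= RGB(79, 158, 162)


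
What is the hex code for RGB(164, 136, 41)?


R = 164 → A4 (hex)
G = 136 → 88 (hex)
B = 41 → 29 (hex)
Hex = #A48829


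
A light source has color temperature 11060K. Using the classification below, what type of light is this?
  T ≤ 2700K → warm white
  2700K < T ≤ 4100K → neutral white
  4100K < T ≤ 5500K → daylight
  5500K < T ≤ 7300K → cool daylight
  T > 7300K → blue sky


Temperature: 11060K
11060K > 7300K → blue sky
Classification: blue sky


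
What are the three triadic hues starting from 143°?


Triadic: equally spaced at 120° intervals
H1 = 143°
H2 = (143 + 120) mod 360 = 263°
H3 = (143 + 240) mod 360 = 23°
Triadic = 143°, 263°, 23°


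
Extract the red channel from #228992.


Color: #228992
R = 22 = 34
G = 89 = 137
B = 92 = 146
Red = 34


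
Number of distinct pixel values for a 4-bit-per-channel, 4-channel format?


Total bits = 4 bits/channel × 4 channels = 16 bits
Distinct pixel values = 2^16
= 65,536 pixel values


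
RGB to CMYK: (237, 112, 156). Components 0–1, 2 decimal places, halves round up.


R'=237/255≈0.9294, G'=112/255≈0.4392, B'=156/255≈0.6118
K = 1 - max(R',G',B') = 1 - 237/255 = 18/255 = 0.07058… → 0.07
(1-R'-K)/(1-K) simplifies to (max-R)/max with max = 237:
C = (237-237)/237 = 0/237 = 0 → 0.00
M = (237-112)/237 = 125/237 = 0.52742… → 0.53
Y = (237-156)/237 = 81/237 = 0.34177… → 0.34
= CMYK(0.00, 0.53, 0.34, 0.07)


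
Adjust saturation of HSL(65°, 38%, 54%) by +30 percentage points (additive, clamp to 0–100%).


Original S = 38%
Adjustment = +30 percentage points
New S = 38 + (30) = 68
Clamp to [0, 100] → 68
= HSL(65°, 68%, 54%)


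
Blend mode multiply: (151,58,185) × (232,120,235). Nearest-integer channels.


Multiply: C = A×B/255, rounded to nearest integer
R: 151×232/255 = 35032/255 ≈ 137.380 → 137
G: 58×120/255 = 6960/255 ≈ 27.294 → 27
B: 185×235/255 = 43475/255 ≈ 170.490 → 170
= RGB(137, 27, 170)


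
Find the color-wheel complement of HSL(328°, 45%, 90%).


Complement = opposite side of color wheel = hue + 180°
H' = (328 + 180) mod 360 = 148°
S and L unchanged.
= HSL(148°, 45%, 90%)


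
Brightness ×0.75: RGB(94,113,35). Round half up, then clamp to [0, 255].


Multiply each channel by 0.75, round half up, clamp to [0, 255]
R: 94×0.75 = 70.5 → round → 71
G: 113×0.75 = 84.75 → round → 85
B: 35×0.75 = 26.25 → round → 26
= RGB(71, 85, 26)


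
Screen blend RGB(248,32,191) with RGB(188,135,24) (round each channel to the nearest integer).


Screen: C = 255 - (255-A)×(255-B)/255, rounded to nearest integer
R: 255 - (255-248)×(255-188)/255 = 255 - 469/255 ≈ 255 - 1.839 = 253.161 → 253
G: 255 - (255-32)×(255-135)/255 = 255 - 26760/255 ≈ 255 - 104.941 = 150.059 → 150
B: 255 - (255-191)×(255-24)/255 = 255 - 14784/255 ≈ 255 - 57.976 = 197.024 → 197
= RGB(253, 150, 197)


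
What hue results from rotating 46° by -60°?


New hue = (H + rotation) mod 360
New hue = (46 -60) mod 360
= -14 mod 360
= 346°


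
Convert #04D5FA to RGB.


04 → 4 (R)
D5 → 213 (G)
FA → 250 (B)
= RGB(4, 213, 250)


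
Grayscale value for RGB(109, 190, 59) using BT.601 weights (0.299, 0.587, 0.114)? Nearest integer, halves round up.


Gray = 0.299×R + 0.587×G + 0.114×B
Gray = 0.299×109 + 0.587×190 + 0.114×59
Gray = 32.591 + 111.530 + 6.726
Gray = 150.847 → round half up → 151
Gray = 151


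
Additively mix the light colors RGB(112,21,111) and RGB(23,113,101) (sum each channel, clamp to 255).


Additive: each channel = min(255, C₁+C₂)
R: 112+23 = 135 → 135
G: 21+113 = 134 → 134
B: 111+101 = 212 → 212
= RGB(135, 134, 212)


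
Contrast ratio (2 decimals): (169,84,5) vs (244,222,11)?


Linearize each sRGB channel c=v/255: c/12.92 if c ≤ 0.04045 else ((c+0.055)/1.055)^2.4
L = 0.2126×R_lin + 0.7152×G_lin + 0.0722×B_lin
Color 1 (169,84,5):
  R=169: 169/255≈0.6627 > 0.04045 → ((0.6627+0.055)/1.055)^2.4 ≈ 0.39676
  G=84: 84/255≈0.3294 > 0.04045 → ((0.3294+0.055)/1.055)^2.4 ≈ 0.08866
  B=5: 5/255≈0.0196 ≤ 0.04045 → 0.0196/12.92 ≈ 0.00152
  L1 = 0.2126×0.39676 + 0.7152×0.08866 + 0.0722×0.00152 ≈ 0.14787
Color 2 (244,222,11):
  R=244: 244/255≈0.9569 > 0.04045 → ((0.9569+0.055)/1.055)^2.4 ≈ 0.90466
  G=222: 222/255≈0.8706 > 0.04045 → ((0.8706+0.055)/1.055)^2.4 ≈ 0.73046
  B=11: 11/255≈0.0431 > 0.04045 → ((0.0431+0.055)/1.055)^2.4 ≈ 0.00335
  L2 = 0.2126×0.90466 + 0.7152×0.73046 + 0.0722×0.00335 ≈ 0.71500
Lighter = 0.71500, Darker = 0.14787
Ratio = (L_lighter + 0.05) / (L_darker + 0.05)
Ratio = (0.71500 + 0.05) / (0.14787 + 0.05) = 0.76500 / 0.19787 ≈ 3.8662
Ratio ≈ 3.87:1


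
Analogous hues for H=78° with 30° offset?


Base hue: 78°
Left analog: (78 - 30) mod 360 = 48°
Right analog: (78 + 30) mod 360 = 108°
Analogous hues = 48° and 108°


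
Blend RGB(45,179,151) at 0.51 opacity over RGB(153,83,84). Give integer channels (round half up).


C = α×F + (1-α)×B, with 1-α = 0.49
R: 0.51×45 + 0.49×153 = 22.95 + 74.97 = 97.92 → 98
G: 0.51×179 + 0.49×83 = 91.29 + 40.67 = 131.96 → 132
B: 0.51×151 + 0.49×84 = 77.01 + 41.16 = 118.17 → 118
= RGB(98, 132, 118)


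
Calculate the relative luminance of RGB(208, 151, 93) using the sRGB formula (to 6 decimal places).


Linearize each channel (sRGB transfer function): c = v/255; c_lin = c/12.92 if c ≤ 0.04045, else ((c+0.055)/1.055)^2.4
  R: 208/255 ≈ 0.815686 > 0.04045 → ((0.815686+0.055)/1.055)^2.4 ≈ 0.630757
  G: 151/255 ≈ 0.592157 > 0.04045 → ((0.592157+0.055)/1.055)^2.4 ≈ 0.309469
  B: 93/255 ≈ 0.364706 > 0.04045 → ((0.364706+0.055)/1.055)^2.4 ≈ 0.109462
R_lin = 0.630757, G_lin = 0.309469, B_lin = 0.109462
L = 0.2126×R + 0.7152×G + 0.0722×B
L = 0.2126×0.630757 + 0.7152×0.309469 + 0.0722×0.109462
L ≈ 0.363334


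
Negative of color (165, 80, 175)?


Invert: (255-R, 255-G, 255-B)
R: 255-165 = 90
G: 255-80 = 175
B: 255-175 = 80
= RGB(90, 175, 80)


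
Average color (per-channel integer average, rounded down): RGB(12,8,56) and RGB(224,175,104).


Midpoint: each channel = ⌊(C₁+C₂)/2⌋
R: ⌊(12+224)/2⌋ = 118
G: ⌊(8+175)/2⌋ = 91
B: ⌊(56+104)/2⌋ = 80
= RGB(118, 91, 80)


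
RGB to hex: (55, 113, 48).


R = 55 → 37 (hex)
G = 113 → 71 (hex)
B = 48 → 30 (hex)
Hex = #377130


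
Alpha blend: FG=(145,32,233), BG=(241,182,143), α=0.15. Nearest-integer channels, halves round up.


C = α×F + (1-α)×B, with 1-α = 0.85
R: 0.15×145 + 0.85×241 = 21.75 + 204.85 = 226.60 → 227
G: 0.15×32 + 0.85×182 = 4.80 + 154.70 = 159.50 → 160
B: 0.15×233 + 0.85×143 = 34.95 + 121.55 = 156.50 → 157
= RGB(227, 160, 157)


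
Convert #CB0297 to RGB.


CB → 203 (R)
02 → 2 (G)
97 → 151 (B)
= RGB(203, 2, 151)


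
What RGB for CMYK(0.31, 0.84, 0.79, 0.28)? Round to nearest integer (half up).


R = 255 × (1-C) × (1-K) = 255 × 0.69 × 0.72 = 126.684 → 127
G = 255 × (1-M) × (1-K) = 255 × 0.16 × 0.72 = 29.376 → 29
B = 255 × (1-Y) × (1-K) = 255 × 0.21 × 0.72 = 38.556 → 39
= RGB(127, 29, 39)


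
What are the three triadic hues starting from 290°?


Triadic: equally spaced at 120° intervals
H1 = 290°
H2 = (290 + 120) mod 360 = 50°
H3 = (290 + 240) mod 360 = 170°
Triadic = 290°, 50°, 170°


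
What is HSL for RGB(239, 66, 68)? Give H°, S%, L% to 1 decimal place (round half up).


Normalize: R'=239/255≈0.9373, G'=66/255≈0.2588, B'=68/255≈0.2667
Max=239/255, Min=66/255, Δ=Max-Min=173/255
L = (Max+Min)/2 = (239+66)/510 = 305/510 = 0.59803… → L = 59.8%
L > 0.5 → S = Δ/(2-Max-Min) = 173/(510-239-66) = 173/205 = 0.84390… → S = 84.4%
(the 1/255 factors cancel in S and H, so raw channel differences can be used)
Max is R' → H = 60 × (((G-B)/Δ) mod 6) = 60 × (((66-68)/173) mod 6)
  (-2)/173 = -0.0115…; negative, so add 6 → 5.9884…
  H = 60 × 5.9884… = 359.306…° → H = 359.3°
= HSL(359.3°, 84.4%, 59.8%)


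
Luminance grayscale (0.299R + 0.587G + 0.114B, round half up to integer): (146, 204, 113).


Gray = 0.299×R + 0.587×G + 0.114×B
Gray = 0.299×146 + 0.587×204 + 0.114×113
Gray = 43.654 + 119.748 + 12.882
Gray = 176.284 → round half up → 176
Gray = 176


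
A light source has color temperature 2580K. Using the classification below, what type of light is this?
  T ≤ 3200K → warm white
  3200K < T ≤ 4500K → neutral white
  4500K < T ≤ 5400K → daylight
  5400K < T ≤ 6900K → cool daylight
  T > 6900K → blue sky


Temperature: 2580K
2580K ≤ 3200K → warm white
Classification: warm white


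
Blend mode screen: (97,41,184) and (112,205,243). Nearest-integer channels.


Screen: C = 255 - (255-A)×(255-B)/255, rounded to nearest integer
R: 255 - (255-97)×(255-112)/255 = 255 - 22594/255 ≈ 255 - 88.604 = 166.396 → 166
G: 255 - (255-41)×(255-205)/255 = 255 - 10700/255 ≈ 255 - 41.961 = 213.039 → 213
B: 255 - (255-184)×(255-243)/255 = 255 - 852/255 ≈ 255 - 3.341 = 251.659 → 252
= RGB(166, 213, 252)


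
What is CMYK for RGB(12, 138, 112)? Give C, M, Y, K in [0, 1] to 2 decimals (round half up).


R'=12/255≈0.0471, G'=138/255≈0.5412, B'=112/255≈0.4392
K = 1 - max(R',G',B') = 1 - 138/255 = 117/255 = 0.45882… → 0.46
(1-R'-K)/(1-K) simplifies to (max-R)/max with max = 138:
C = (138-12)/138 = 126/138 = 0.91304… → 0.91
M = (138-138)/138 = 0/138 = 0 → 0.00
Y = (138-112)/138 = 26/138 = 0.18840… → 0.19
= CMYK(0.91, 0.00, 0.19, 0.46)


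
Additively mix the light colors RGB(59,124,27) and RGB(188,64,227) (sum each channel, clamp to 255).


Additive: each channel = min(255, C₁+C₂)
R: 59+188 = 247 → 247
G: 124+64 = 188 → 188
B: 27+227 = 254 → 254
= RGB(247, 188, 254)


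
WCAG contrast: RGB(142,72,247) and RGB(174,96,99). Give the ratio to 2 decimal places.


Linearize each sRGB channel c=v/255: c/12.92 if c ≤ 0.04045 else ((c+0.055)/1.055)^2.4
L = 0.2126×R_lin + 0.7152×G_lin + 0.0722×B_lin
Color 1 (142,72,247):
  R=142: 142/255≈0.5569 > 0.04045 → ((0.5569+0.055)/1.055)^2.4 ≈ 0.27050
  G=72: 72/255≈0.2824 > 0.04045 → ((0.2824+0.055)/1.055)^2.4 ≈ 0.06480
  B=247: 247/255≈0.9686 > 0.04045 → ((0.9686+0.055)/1.055)^2.4 ≈ 0.93011
  L1 = 0.2126×0.27050 + 0.7152×0.06480 + 0.0722×0.93011 ≈ 0.17101
Color 2 (174,96,99):
  R=174: 174/255≈0.6824 > 0.04045 → ((0.6824+0.055)/1.055)^2.4 ≈ 0.42327
  G=96: 96/255≈0.3765 > 0.04045 → ((0.3765+0.055)/1.055)^2.4 ≈ 0.11697
  B=99: 99/255≈0.3882 > 0.04045 → ((0.3882+0.055)/1.055)^2.4 ≈ 0.12477
  L2 = 0.2126×0.42327 + 0.7152×0.11697 + 0.0722×0.12477 ≈ 0.18265
Lighter = 0.18265, Darker = 0.17101
Ratio = (L_lighter + 0.05) / (L_darker + 0.05)
Ratio = (0.18265 + 0.05) / (0.17101 + 0.05) = 0.23265 / 0.22101 ≈ 1.0527
Ratio ≈ 1.05:1


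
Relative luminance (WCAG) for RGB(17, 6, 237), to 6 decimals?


Linearize each channel (sRGB transfer function): c = v/255; c_lin = c/12.92 if c ≤ 0.04045, else ((c+0.055)/1.055)^2.4
  R: 17/255 ≈ 0.066667 > 0.04045 → ((0.066667+0.055)/1.055)^2.4 ≈ 0.005605
  G: 6/255 ≈ 0.023529 ≤ 0.04045 → 0.023529/12.92 ≈ 0.001821
  B: 237/255 ≈ 0.929412 > 0.04045 → ((0.929412+0.055)/1.055)^2.4 ≈ 0.846873
R_lin = 0.005605, G_lin = 0.001821, B_lin = 0.846873
L = 0.2126×R + 0.7152×G + 0.0722×B
L = 0.2126×0.005605 + 0.7152×0.001821 + 0.0722×0.846873
L ≈ 0.063638


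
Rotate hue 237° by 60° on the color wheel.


New hue = (H + rotation) mod 360
New hue = (237 + 60) mod 360
= 297 mod 360
= 297°


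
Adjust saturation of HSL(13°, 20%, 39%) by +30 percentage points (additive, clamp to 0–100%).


Original S = 20%
Adjustment = +30 percentage points
New S = 20 + (30) = 50
Clamp to [0, 100] → 50
= HSL(13°, 50%, 39%)


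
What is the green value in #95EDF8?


Color: #95EDF8
R = 95 = 149
G = ED = 237
B = F8 = 248
Green = 237


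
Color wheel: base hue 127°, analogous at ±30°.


Base hue: 127°
Left analog: (127 - 30) mod 360 = 97°
Right analog: (127 + 30) mod 360 = 157°
Analogous hues = 97° and 157°


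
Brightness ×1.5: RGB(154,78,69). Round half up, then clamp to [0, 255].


Multiply each channel by 1.5, round half up, clamp to [0, 255]
R: 154×1.5 = 231
G: 78×1.5 = 117
B: 69×1.5 = 103.5 → round → 104
= RGB(231, 117, 104)


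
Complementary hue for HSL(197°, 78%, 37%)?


Complement = opposite side of color wheel = hue + 180°
H' = (197 + 180) mod 360 = 17°
S and L unchanged.
= HSL(17°, 78%, 37%)


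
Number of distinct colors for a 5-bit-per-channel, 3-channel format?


Total bits = 5 bits/channel × 3 channels = 15 bits
Distinct colors = 2^15
= 32,768 colors


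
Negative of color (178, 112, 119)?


Invert: (255-R, 255-G, 255-B)
R: 255-178 = 77
G: 255-112 = 143
B: 255-119 = 136
= RGB(77, 143, 136)


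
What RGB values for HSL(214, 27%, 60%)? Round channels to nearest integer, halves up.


H=214°, S=0.27, L=0.60
C = (1-|2L-1|)×S = (1-|0.20|)×0.27 = 0.216
H' = H/60 = 214/60 ≈ 3.5667; X = C×(1-|H' mod 2 - 1|) = 0.0936
m = L - C/2 = 0.60 - 0.108 = 0.492
Sector ⌊H'⌋ = 3 → (R',G',B') = (0.0, 0.0936, 0.216)
RGB = ((R'+m)×255, (G'+m)×255, (B'+m)×255) = (125.46, 149.328, 180.54)
Round half up → RGB(125, 149, 181)


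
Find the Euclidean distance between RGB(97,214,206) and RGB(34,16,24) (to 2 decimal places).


d = √[(R₁-R₂)² + (G₁-G₂)² + (B₁-B₂)²]
d = √[(97-34)² + (214-16)² + (206-24)²]
d = √[3969 + 39204 + 33124]
d = √76297
d ≈ 276.22


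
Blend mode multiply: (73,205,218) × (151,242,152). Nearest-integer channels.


Multiply: C = A×B/255, rounded to nearest integer
R: 73×151/255 = 11023/255 ≈ 43.227 → 43
G: 205×242/255 = 49610/255 ≈ 194.549 → 195
B: 218×152/255 = 33136/255 ≈ 129.945 → 130
= RGB(43, 195, 130)


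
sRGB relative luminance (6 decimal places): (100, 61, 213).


Linearize each channel (sRGB transfer function): c = v/255; c_lin = c/12.92 if c ≤ 0.04045, else ((c+0.055)/1.055)^2.4
  R: 100/255 ≈ 0.392157 > 0.04045 → ((0.392157+0.055)/1.055)^2.4 ≈ 0.127438
  G: 61/255 ≈ 0.239216 > 0.04045 → ((0.239216+0.055)/1.055)^2.4 ≈ 0.046665
  B: 213/255 ≈ 0.835294 > 0.04045 → ((0.835294+0.055)/1.055)^2.4 ≈ 0.665387
R_lin = 0.127438, G_lin = 0.046665, B_lin = 0.665387
L = 0.2126×R + 0.7152×G + 0.0722×B
L = 0.2126×0.127438 + 0.7152×0.046665 + 0.0722×0.665387
L ≈ 0.108509


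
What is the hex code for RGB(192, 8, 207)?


R = 192 → C0 (hex)
G = 8 → 08 (hex)
B = 207 → CF (hex)
Hex = #C008CF


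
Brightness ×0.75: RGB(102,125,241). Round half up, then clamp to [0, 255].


Multiply each channel by 0.75, round half up, clamp to [0, 255]
R: 102×0.75 = 76.5 → round → 77
G: 125×0.75 = 93.75 → round → 94
B: 241×0.75 = 180.75 → round → 181
= RGB(77, 94, 181)


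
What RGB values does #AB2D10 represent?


AB → 171 (R)
2D → 45 (G)
10 → 16 (B)
= RGB(171, 45, 16)


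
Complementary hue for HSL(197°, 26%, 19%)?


Complement = opposite side of color wheel = hue + 180°
H' = (197 + 180) mod 360 = 17°
S and L unchanged.
= HSL(17°, 26%, 19%)


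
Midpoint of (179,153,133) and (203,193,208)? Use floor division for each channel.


Midpoint: each channel = ⌊(C₁+C₂)/2⌋
R: ⌊(179+203)/2⌋ = 191
G: ⌊(153+193)/2⌋ = 173
B: ⌊(133+208)/2⌋ = 170
= RGB(191, 173, 170)


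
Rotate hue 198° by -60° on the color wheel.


New hue = (H + rotation) mod 360
New hue = (198 -60) mod 360
= 138 mod 360
= 138°


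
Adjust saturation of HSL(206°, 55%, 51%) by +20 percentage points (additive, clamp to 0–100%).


Original S = 55%
Adjustment = +20 percentage points
New S = 55 + (20) = 75
Clamp to [0, 100] → 75
= HSL(206°, 75%, 51%)


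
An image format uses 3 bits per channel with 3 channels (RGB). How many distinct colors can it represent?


Total bits = 3 bits/channel × 3 channels = 9 bits
Distinct colors = 2^9
= 512 colors


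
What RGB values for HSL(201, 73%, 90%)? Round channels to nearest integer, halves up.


H=201°, S=0.73, L=0.90
C = (1-|2L-1|)×S = (1-|0.80|)×0.73 = 0.146
H' = H/60 = 201/60 ≈ 3.3500; X = C×(1-|H' mod 2 - 1|) = 0.0949
m = L - C/2 = 0.90 - 0.073 = 0.827
Sector ⌊H'⌋ = 3 → (R',G',B') = (0.0, 0.0949, 0.146)
RGB = ((R'+m)×255, (G'+m)×255, (B'+m)×255) = (210.885, 235.0845, 248.115)
Round half up → RGB(211, 235, 248)


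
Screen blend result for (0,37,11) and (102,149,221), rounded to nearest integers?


Screen: C = 255 - (255-A)×(255-B)/255, rounded to nearest integer
R: 255 - (255-0)×(255-102)/255 = 255 - 39015/255 ≈ 255 - 153.000 = 102.000 → 102
G: 255 - (255-37)×(255-149)/255 = 255 - 23108/255 ≈ 255 - 90.620 = 164.380 → 164
B: 255 - (255-11)×(255-221)/255 = 255 - 8296/255 ≈ 255 - 32.533 = 222.467 → 222
= RGB(102, 164, 222)


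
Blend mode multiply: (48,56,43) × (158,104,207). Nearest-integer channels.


Multiply: C = A×B/255, rounded to nearest integer
R: 48×158/255 = 7584/255 ≈ 29.741 → 30
G: 56×104/255 = 5824/255 ≈ 22.839 → 23
B: 43×207/255 = 8901/255 ≈ 34.906 → 35
= RGB(30, 23, 35)


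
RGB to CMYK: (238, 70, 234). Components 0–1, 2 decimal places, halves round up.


R'=238/255≈0.9333, G'=70/255≈0.2745, B'=234/255≈0.9176
K = 1 - max(R',G',B') = 1 - 238/255 = 17/255 = 0.06666… → 0.07
(1-R'-K)/(1-K) simplifies to (max-R)/max with max = 238:
C = (238-238)/238 = 0/238 = 0 → 0.00
M = (238-70)/238 = 168/238 = 0.70588… → 0.71
Y = (238-234)/238 = 4/238 = 0.01680… → 0.02
= CMYK(0.00, 0.71, 0.02, 0.07)


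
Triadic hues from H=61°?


Triadic: equally spaced at 120° intervals
H1 = 61°
H2 = (61 + 120) mod 360 = 181°
H3 = (61 + 240) mod 360 = 301°
Triadic = 61°, 181°, 301°


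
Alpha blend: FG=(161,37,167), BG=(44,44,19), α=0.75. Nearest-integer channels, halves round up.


C = α×F + (1-α)×B, with 1-α = 0.25
R: 0.75×161 + 0.25×44 = 120.75 + 11.00 = 131.75 → 132
G: 0.75×37 + 0.25×44 = 27.75 + 11.00 = 38.75 → 39
B: 0.75×167 + 0.25×19 = 125.25 + 4.75 = 130.00 → 130
= RGB(132, 39, 130)


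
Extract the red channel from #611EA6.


Color: #611EA6
R = 61 = 97
G = 1E = 30
B = A6 = 166
Red = 97


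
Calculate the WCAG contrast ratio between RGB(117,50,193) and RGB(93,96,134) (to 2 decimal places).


Linearize each sRGB channel c=v/255: c/12.92 if c ≤ 0.04045 else ((c+0.055)/1.055)^2.4
L = 0.2126×R_lin + 0.7152×G_lin + 0.0722×B_lin
Color 1 (117,50,193):
  R=117: 117/255≈0.4588 > 0.04045 → ((0.4588+0.055)/1.055)^2.4 ≈ 0.17789
  G=50: 50/255≈0.1961 > 0.04045 → ((0.1961+0.055)/1.055)^2.4 ≈ 0.03190
  B=193: 193/255≈0.7569 > 0.04045 → ((0.7569+0.055)/1.055)^2.4 ≈ 0.53328
  L1 = 0.2126×0.17789 + 0.7152×0.03190 + 0.0722×0.53328 ≈ 0.09913
Color 2 (93,96,134):
  R=93: 93/255≈0.3647 > 0.04045 → ((0.3647+0.055)/1.055)^2.4 ≈ 0.10946
  G=96: 96/255≈0.3765 > 0.04045 → ((0.3765+0.055)/1.055)^2.4 ≈ 0.11697
  B=134: 134/255≈0.5255 > 0.04045 → ((0.5255+0.055)/1.055)^2.4 ≈ 0.23840
  L2 = 0.2126×0.10946 + 0.7152×0.11697 + 0.0722×0.23840 ≈ 0.12414
Lighter = 0.12414, Darker = 0.09913
Ratio = (L_lighter + 0.05) / (L_darker + 0.05)
Ratio = (0.12414 + 0.05) / (0.09913 + 0.05) = 0.17414 / 0.14913 ≈ 1.1677
Ratio ≈ 1.17:1


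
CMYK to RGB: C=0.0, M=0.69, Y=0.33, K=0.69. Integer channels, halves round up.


R = 255 × (1-C) × (1-K) = 255 × 1.00 × 0.31 = 79.05 → 79
G = 255 × (1-M) × (1-K) = 255 × 0.31 × 0.31 = 24.5055 → 25
B = 255 × (1-Y) × (1-K) = 255 × 0.67 × 0.31 = 52.9635 → 53
= RGB(79, 25, 53)


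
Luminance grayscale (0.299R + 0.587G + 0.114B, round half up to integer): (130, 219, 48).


Gray = 0.299×R + 0.587×G + 0.114×B
Gray = 0.299×130 + 0.587×219 + 0.114×48
Gray = 38.870 + 128.553 + 5.472
Gray = 172.895 → round half up → 173
Gray = 173


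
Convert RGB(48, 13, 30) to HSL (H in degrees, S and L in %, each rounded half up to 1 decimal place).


Normalize: R'=48/255≈0.1882, G'=13/255≈0.0510, B'=30/255≈0.1176
Max=48/255, Min=13/255, Δ=Max-Min=35/255
L = (Max+Min)/2 = (48+13)/510 = 61/510 = 0.11960… → L = 12.0%
L ≤ 0.5 → S = Δ/(Max+Min) = 35/(48+13) = 35/61 = 0.57377… → S = 57.4%
(the 1/255 factors cancel in S and H, so raw channel differences can be used)
Max is R' → H = 60 × (((G-B)/Δ) mod 6) = 60 × (((13-30)/35) mod 6)
  (-17)/35 = -0.4857…; negative, so add 6 → 5.5142…
  H = 60 × 5.5142… = 330.857…° → H = 330.9°
= HSL(330.9°, 57.4%, 12.0%)


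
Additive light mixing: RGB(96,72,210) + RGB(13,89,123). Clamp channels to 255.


Additive: each channel = min(255, C₁+C₂)
R: 96+13 = 109 → 109
G: 72+89 = 161 → 161
B: 210+123 = 333 → 255
= RGB(109, 161, 255)


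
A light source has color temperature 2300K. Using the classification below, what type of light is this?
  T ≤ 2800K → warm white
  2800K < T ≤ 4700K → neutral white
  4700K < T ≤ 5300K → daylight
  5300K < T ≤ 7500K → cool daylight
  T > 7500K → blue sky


Temperature: 2300K
2300K ≤ 2800K → warm white
Classification: warm white


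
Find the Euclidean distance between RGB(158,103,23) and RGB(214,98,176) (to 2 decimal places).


d = √[(R₁-R₂)² + (G₁-G₂)² + (B₁-B₂)²]
d = √[(158-214)² + (103-98)² + (23-176)²]
d = √[3136 + 25 + 23409]
d = √26570
d ≈ 163.00


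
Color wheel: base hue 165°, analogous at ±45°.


Base hue: 165°
Left analog: (165 - 45) mod 360 = 120°
Right analog: (165 + 45) mod 360 = 210°
Analogous hues = 120° and 210°


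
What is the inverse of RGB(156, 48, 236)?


Invert: (255-R, 255-G, 255-B)
R: 255-156 = 99
G: 255-48 = 207
B: 255-236 = 19
= RGB(99, 207, 19)


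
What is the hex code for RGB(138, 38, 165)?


R = 138 → 8A (hex)
G = 38 → 26 (hex)
B = 165 → A5 (hex)
Hex = #8A26A5


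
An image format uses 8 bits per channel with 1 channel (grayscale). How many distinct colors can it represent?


Total bits = 8 bits/channel × 1 channels = 8 bits
Distinct colors = 2^8
= 256 colors


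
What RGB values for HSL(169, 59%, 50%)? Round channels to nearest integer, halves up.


H=169°, S=0.59, L=0.50
C = (1-|2L-1|)×S = (1-|0.00|)×0.59 = 0.59
H' = H/60 = 169/60 ≈ 2.8167; X = C×(1-|H' mod 2 - 1|) ≈ 0.4818
m = L - C/2 = 0.50 - 0.295 = 0.205
Sector ⌊H'⌋ = 2 → (R',G',B') = (0.0, 0.59, ≈0.4818)
RGB = ((R'+m)×255, (G'+m)×255, (B'+m)×255) = (52.275, 202.725, 175.1425)
Round half up → RGB(52, 203, 175)


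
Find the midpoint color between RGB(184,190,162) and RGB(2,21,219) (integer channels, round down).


Midpoint: each channel = ⌊(C₁+C₂)/2⌋
R: ⌊(184+2)/2⌋ = 93
G: ⌊(190+21)/2⌋ = 105
B: ⌊(162+219)/2⌋ = 190
= RGB(93, 105, 190)


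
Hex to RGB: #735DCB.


73 → 115 (R)
5D → 93 (G)
CB → 203 (B)
= RGB(115, 93, 203)


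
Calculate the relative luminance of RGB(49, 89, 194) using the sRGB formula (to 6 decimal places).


Linearize each channel (sRGB transfer function): c = v/255; c_lin = c/12.92 if c ≤ 0.04045, else ((c+0.055)/1.055)^2.4
  R: 49/255 ≈ 0.192157 > 0.04045 → ((0.192157+0.055)/1.055)^2.4 ≈ 0.030713
  G: 89/255 ≈ 0.349020 > 0.04045 → ((0.349020+0.055)/1.055)^2.4 ≈ 0.099899
  B: 194/255 ≈ 0.760784 > 0.04045 → ((0.760784+0.055)/1.055)^2.4 ≈ 0.539479
R_lin = 0.030713, G_lin = 0.099899, B_lin = 0.539479
L = 0.2126×R + 0.7152×G + 0.0722×B
L = 0.2126×0.030713 + 0.7152×0.099899 + 0.0722×0.539479
L ≈ 0.116928


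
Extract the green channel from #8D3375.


Color: #8D3375
R = 8D = 141
G = 33 = 51
B = 75 = 117
Green = 51


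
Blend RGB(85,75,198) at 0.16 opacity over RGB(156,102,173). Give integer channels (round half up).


C = α×F + (1-α)×B, with 1-α = 0.84
R: 0.16×85 + 0.84×156 = 13.60 + 131.04 = 144.64 → 145
G: 0.16×75 + 0.84×102 = 12.00 + 85.68 = 97.68 → 98
B: 0.16×198 + 0.84×173 = 31.68 + 145.32 = 177.00 → 177
= RGB(145, 98, 177)


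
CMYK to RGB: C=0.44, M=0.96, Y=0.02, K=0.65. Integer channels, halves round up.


R = 255 × (1-C) × (1-K) = 255 × 0.56 × 0.35 = 49.98 → 50
G = 255 × (1-M) × (1-K) = 255 × 0.04 × 0.35 = 3.57 → 4
B = 255 × (1-Y) × (1-K) = 255 × 0.98 × 0.35 = 87.465 → 87
= RGB(50, 4, 87)


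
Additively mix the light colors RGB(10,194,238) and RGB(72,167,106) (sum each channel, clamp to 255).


Additive: each channel = min(255, C₁+C₂)
R: 10+72 = 82 → 82
G: 194+167 = 361 → 255
B: 238+106 = 344 → 255
= RGB(82, 255, 255)


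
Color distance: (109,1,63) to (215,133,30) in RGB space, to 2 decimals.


d = √[(R₁-R₂)² + (G₁-G₂)² + (B₁-B₂)²]
d = √[(109-215)² + (1-133)² + (63-30)²]
d = √[11236 + 17424 + 1089]
d = √29749
d ≈ 172.48


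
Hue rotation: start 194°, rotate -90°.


New hue = (H + rotation) mod 360
New hue = (194 -90) mod 360
= 104 mod 360
= 104°


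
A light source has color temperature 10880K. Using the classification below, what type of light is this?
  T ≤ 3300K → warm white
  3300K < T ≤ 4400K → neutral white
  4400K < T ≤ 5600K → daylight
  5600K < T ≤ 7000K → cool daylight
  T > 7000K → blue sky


Temperature: 10880K
10880K > 7000K → blue sky
Classification: blue sky


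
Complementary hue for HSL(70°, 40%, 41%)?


Complement = opposite side of color wheel = hue + 180°
H' = (70 + 180) mod 360 = 250°
S and L unchanged.
= HSL(250°, 40%, 41%)


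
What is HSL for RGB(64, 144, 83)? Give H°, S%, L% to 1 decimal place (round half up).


Normalize: R'=64/255≈0.2510, G'=144/255≈0.5647, B'=83/255≈0.3255
Max=144/255, Min=64/255, Δ=Max-Min=80/255
L = (Max+Min)/2 = (144+64)/510 = 208/510 = 0.40784… → L = 40.8%
L ≤ 0.5 → S = Δ/(Max+Min) = 80/(144+64) = 80/208 = 0.38461… → S = 38.5%
(the 1/255 factors cancel in S and H, so raw channel differences can be used)
Max is G' → H = 60 × ((B-R)/Δ + 2) = 60 × ((83-64)/80 + 2)
  19/80 + 2 = 0.2375 + 2 = 2.2375
  H = 60 × 2.2375 = 134.25° → H = 134.3°
= HSL(134.3°, 38.5%, 40.8%)


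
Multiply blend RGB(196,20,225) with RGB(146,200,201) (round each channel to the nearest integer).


Multiply: C = A×B/255, rounded to nearest integer
R: 196×146/255 = 28616/255 ≈ 112.220 → 112
G: 20×200/255 = 4000/255 ≈ 15.686 → 16
B: 225×201/255 = 45225/255 ≈ 177.353 → 177
= RGB(112, 16, 177)


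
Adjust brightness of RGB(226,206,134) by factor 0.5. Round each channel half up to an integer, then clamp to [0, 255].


Multiply each channel by 0.5, round half up, clamp to [0, 255]
R: 226×0.5 = 113
G: 206×0.5 = 103
B: 134×0.5 = 67
= RGB(113, 103, 67)


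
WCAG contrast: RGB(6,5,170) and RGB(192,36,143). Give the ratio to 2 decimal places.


Linearize each sRGB channel c=v/255: c/12.92 if c ≤ 0.04045 else ((c+0.055)/1.055)^2.4
L = 0.2126×R_lin + 0.7152×G_lin + 0.0722×B_lin
Color 1 (6,5,170):
  R=6: 6/255≈0.0235 ≤ 0.04045 → 0.0235/12.92 ≈ 0.00182
  G=5: 5/255≈0.0196 ≤ 0.04045 → 0.0196/12.92 ≈ 0.00152
  B=170: 170/255≈0.6667 > 0.04045 → ((0.6667+0.055)/1.055)^2.4 ≈ 0.40198
  L1 = 0.2126×0.00182 + 0.7152×0.00152 + 0.0722×0.40198 ≈ 0.03050
Color 2 (192,36,143):
  R=192: 192/255≈0.7529 > 0.04045 → ((0.7529+0.055)/1.055)^2.4 ≈ 0.52712
  G=36: 36/255≈0.1412 > 0.04045 → ((0.1412+0.055)/1.055)^2.4 ≈ 0.01764
  B=143: 143/255≈0.5608 > 0.04045 → ((0.5608+0.055)/1.055)^2.4 ≈ 0.27468
  L2 = 0.2126×0.52712 + 0.7152×0.01764 + 0.0722×0.27468 ≈ 0.14451
Lighter = 0.14451, Darker = 0.03050
Ratio = (L_lighter + 0.05) / (L_darker + 0.05)
Ratio = (0.14451 + 0.05) / (0.03050 + 0.05) = 0.19451 / 0.08050 ≈ 2.4165
Ratio ≈ 2.42:1


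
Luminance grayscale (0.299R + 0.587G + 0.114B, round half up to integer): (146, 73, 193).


Gray = 0.299×R + 0.587×G + 0.114×B
Gray = 0.299×146 + 0.587×73 + 0.114×193
Gray = 43.654 + 42.851 + 22.002
Gray = 108.507 → round half up → 109
Gray = 109


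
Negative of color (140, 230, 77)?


Invert: (255-R, 255-G, 255-B)
R: 255-140 = 115
G: 255-230 = 25
B: 255-77 = 178
= RGB(115, 25, 178)


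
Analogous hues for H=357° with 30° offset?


Base hue: 357°
Left analog: (357 - 30) mod 360 = 327°
Right analog: (357 + 30) mod 360 = 27°
Analogous hues = 327° and 27°


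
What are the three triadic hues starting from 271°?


Triadic: equally spaced at 120° intervals
H1 = 271°
H2 = (271 + 120) mod 360 = 31°
H3 = (271 + 240) mod 360 = 151°
Triadic = 271°, 31°, 151°


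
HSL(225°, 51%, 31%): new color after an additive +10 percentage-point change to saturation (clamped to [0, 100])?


Original S = 51%
Adjustment = +10 percentage points
New S = 51 + (10) = 61
Clamp to [0, 100] → 61
= HSL(225°, 61%, 31%)


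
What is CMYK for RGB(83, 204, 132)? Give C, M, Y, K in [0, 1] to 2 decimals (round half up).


R'=83/255≈0.3255, G'=204/255≈0.8000, B'=132/255≈0.5176
K = 1 - max(R',G',B') = 1 - 204/255 = 51/255 = 0.2 → 0.20
(1-R'-K)/(1-K) simplifies to (max-R)/max with max = 204:
C = (204-83)/204 = 121/204 = 0.59313… → 0.59
M = (204-204)/204 = 0/204 = 0 → 0.00
Y = (204-132)/204 = 72/204 = 0.35294… → 0.35
= CMYK(0.59, 0.00, 0.35, 0.20)


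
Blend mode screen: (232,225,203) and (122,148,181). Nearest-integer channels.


Screen: C = 255 - (255-A)×(255-B)/255, rounded to nearest integer
R: 255 - (255-232)×(255-122)/255 = 255 - 3059/255 ≈ 255 - 11.996 = 243.004 → 243
G: 255 - (255-225)×(255-148)/255 = 255 - 3210/255 ≈ 255 - 12.588 = 242.412 → 242
B: 255 - (255-203)×(255-181)/255 = 255 - 3848/255 ≈ 255 - 15.090 = 239.910 → 240
= RGB(243, 242, 240)


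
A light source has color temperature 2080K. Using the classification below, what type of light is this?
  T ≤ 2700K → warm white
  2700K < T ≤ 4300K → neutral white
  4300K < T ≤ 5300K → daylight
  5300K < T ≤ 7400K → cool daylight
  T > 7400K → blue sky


Temperature: 2080K
2080K ≤ 2700K → warm white
Classification: warm white


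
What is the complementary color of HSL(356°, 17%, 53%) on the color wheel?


Complement = opposite side of color wheel = hue + 180°
H' = (356 + 180) mod 360 = 176°
S and L unchanged.
= HSL(176°, 17%, 53%)
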